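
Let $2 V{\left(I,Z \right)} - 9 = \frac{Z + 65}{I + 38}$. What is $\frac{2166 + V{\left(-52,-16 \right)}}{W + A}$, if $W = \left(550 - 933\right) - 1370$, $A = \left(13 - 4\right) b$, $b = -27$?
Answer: $- \frac{8675}{7984} \approx -1.0865$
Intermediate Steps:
$A = -243$ ($A = \left(13 - 4\right) \left(-27\right) = 9 \left(-27\right) = -243$)
$V{\left(I,Z \right)} = \frac{9}{2} + \frac{65 + Z}{2 \left(38 + I\right)}$ ($V{\left(I,Z \right)} = \frac{9}{2} + \frac{\left(Z + 65\right) \frac{1}{I + 38}}{2} = \frac{9}{2} + \frac{\left(65 + Z\right) \frac{1}{38 + I}}{2} = \frac{9}{2} + \frac{\frac{1}{38 + I} \left(65 + Z\right)}{2} = \frac{9}{2} + \frac{65 + Z}{2 \left(38 + I\right)}$)
$W = -1753$ ($W = -383 - 1370 = -1753$)
$\frac{2166 + V{\left(-52,-16 \right)}}{W + A} = \frac{2166 + \frac{407 - 16 + 9 \left(-52\right)}{2 \left(38 - 52\right)}}{-1753 - 243} = \frac{2166 + \frac{407 - 16 - 468}{2 \left(-14\right)}}{-1996} = \left(2166 + \frac{1}{2} \left(- \frac{1}{14}\right) \left(-77\right)\right) \left(- \frac{1}{1996}\right) = \left(2166 + \frac{11}{4}\right) \left(- \frac{1}{1996}\right) = \frac{8675}{4} \left(- \frac{1}{1996}\right) = - \frac{8675}{7984}$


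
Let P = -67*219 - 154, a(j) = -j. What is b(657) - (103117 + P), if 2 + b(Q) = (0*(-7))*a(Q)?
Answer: -88292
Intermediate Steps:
b(Q) = -2 (b(Q) = -2 + (0*(-7))*(-Q) = -2 + 0*(-Q) = -2 + 0 = -2)
P = -14827 (P = -14673 - 154 = -14827)
b(657) - (103117 + P) = -2 - (103117 - 14827) = -2 - 1*88290 = -2 - 88290 = -88292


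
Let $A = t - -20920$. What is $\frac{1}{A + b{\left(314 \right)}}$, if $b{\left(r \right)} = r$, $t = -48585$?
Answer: $- \frac{1}{27351} \approx -3.6562 \cdot 10^{-5}$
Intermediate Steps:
$A = -27665$ ($A = -48585 - -20920 = -48585 + 20920 = -27665$)
$\frac{1}{A + b{\left(314 \right)}} = \frac{1}{-27665 + 314} = \frac{1}{-27351} = - \frac{1}{27351}$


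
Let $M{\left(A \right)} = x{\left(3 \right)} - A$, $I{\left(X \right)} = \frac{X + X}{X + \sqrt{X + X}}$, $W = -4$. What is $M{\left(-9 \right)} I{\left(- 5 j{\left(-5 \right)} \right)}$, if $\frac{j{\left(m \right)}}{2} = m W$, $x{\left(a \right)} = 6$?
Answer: $\frac{3000}{101} + \frac{300 i}{101} \approx 29.703 + 2.9703 i$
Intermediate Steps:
$j{\left(m \right)} = - 8 m$ ($j{\left(m \right)} = 2 m \left(-4\right) = 2 \left(- 4 m\right) = - 8 m$)
$I{\left(X \right)} = \frac{2 X}{X + \sqrt{2} \sqrt{X}}$ ($I{\left(X \right)} = \frac{2 X}{X + \sqrt{2 X}} = \frac{2 X}{X + \sqrt{2} \sqrt{X}}$)
$M{\left(A \right)} = 6 - A$
$M{\left(-9 \right)} I{\left(- 5 j{\left(-5 \right)} \right)} = \left(6 - -9\right) \frac{2 \left(- 5 \left(\left(-8\right) \left(-5\right)\right)\right)}{- 5 \left(\left(-8\right) \left(-5\right)\right) + \sqrt{2} \sqrt{- 5 \left(\left(-8\right) \left(-5\right)\right)}} = \left(6 + 9\right) \frac{2 \left(\left(-5\right) 40\right)}{\left(-5\right) 40 + \sqrt{2} \sqrt{\left(-5\right) 40}} = 15 \cdot 2 \left(-200\right) \frac{1}{-200 + \sqrt{2} \sqrt{-200}} = 15 \cdot 2 \left(-200\right) \frac{1}{-200 + \sqrt{2} \cdot 10 i \sqrt{2}} = 15 \cdot 2 \left(-200\right) \frac{1}{-200 + 20 i} = 15 \cdot 2 \left(-200\right) \frac{-200 - 20 i}{40400} = 15 \left(\frac{200}{101} + \frac{20 i}{101}\right) = \frac{3000}{101} + \frac{300 i}{101}$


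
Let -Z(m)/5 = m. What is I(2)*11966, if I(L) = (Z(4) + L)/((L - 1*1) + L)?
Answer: -71796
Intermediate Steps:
Z(m) = -5*m
I(L) = (-20 + L)/(-1 + 2*L) (I(L) = (-5*4 + L)/((L - 1*1) + L) = (-20 + L)/((L - 1) + L) = (-20 + L)/((-1 + L) + L) = (-20 + L)/(-1 + 2*L))
I(2)*11966 = ((-20 + 2)/(-1 + 2*2))*11966 = (-18/(-1 + 4))*11966 = (-18/3)*11966 = ((⅓)*(-18))*11966 = -6*11966 = -71796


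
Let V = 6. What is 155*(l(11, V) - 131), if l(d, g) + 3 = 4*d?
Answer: -13950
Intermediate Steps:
l(d, g) = -3 + 4*d
155*(l(11, V) - 131) = 155*((-3 + 4*11) - 131) = 155*((-3 + 44) - 131) = 155*(41 - 131) = 155*(-90) = -13950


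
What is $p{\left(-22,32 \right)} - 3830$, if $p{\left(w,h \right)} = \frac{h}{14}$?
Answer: $- \frac{26794}{7} \approx -3827.7$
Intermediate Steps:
$p{\left(w,h \right)} = \frac{h}{14}$ ($p{\left(w,h \right)} = h \frac{1}{14} = \frac{h}{14}$)
$p{\left(-22,32 \right)} - 3830 = \frac{1}{14} \cdot 32 - 3830 = \frac{16}{7} - 3830 = - \frac{26794}{7}$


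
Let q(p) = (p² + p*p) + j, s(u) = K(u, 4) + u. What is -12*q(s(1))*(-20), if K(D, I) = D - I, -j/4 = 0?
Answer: 1920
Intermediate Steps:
j = 0 (j = -4*0 = 0)
s(u) = -4 + 2*u (s(u) = (u - 1*4) + u = (u - 4) + u = (-4 + u) + u = -4 + 2*u)
q(p) = 2*p² (q(p) = (p² + p*p) + 0 = (p² + p²) + 0 = 2*p² + 0 = 2*p²)
-12*q(s(1))*(-20) = -24*(-4 + 2*1)²*(-20) = -24*(-4 + 2)²*(-20) = -24*(-2)²*(-20) = -24*4*(-20) = -12*8*(-20) = -96*(-20) = 1920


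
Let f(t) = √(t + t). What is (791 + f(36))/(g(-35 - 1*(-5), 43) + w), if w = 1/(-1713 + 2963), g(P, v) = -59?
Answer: -988750/73749 - 2500*√2/24583 ≈ -13.551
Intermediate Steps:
f(t) = √2*√t (f(t) = √(2*t) = √2*√t)
w = 1/1250 ≈ 0.00080000
(791 + f(36))/(g(-35 - 1*(-5), 43) + w) = (791 + √2*√36)/(-59 + 1/1250) = (791 + √2*6)/(-73749/1250) = (791 + 6*√2)*(-1250/73749) = -988750/73749 - 2500*√2/24583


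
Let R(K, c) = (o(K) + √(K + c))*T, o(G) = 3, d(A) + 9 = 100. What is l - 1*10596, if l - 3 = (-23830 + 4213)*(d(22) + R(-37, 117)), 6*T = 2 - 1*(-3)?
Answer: -3689565/2 - 65390*√5 ≈ -1.9910e+6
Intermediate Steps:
d(A) = 91 (d(A) = -9 + 100 = 91)
T = ⅚ (T = (2 - 1*(-3))/6 = (2 + 3)/6 = (⅙)*5 = ⅚ ≈ 0.83333)
R(K, c) = 5/2 + 5*√(K + c)/6 (R(K, c) = (3 + √(K + c))*(⅚) = 5/2 + 5*√(K + c)/6)
l = -3668373/2 - 65390*√5 (l = 3 + (-23830 + 4213)*(91 + (5/2 + 5*√(-37 + 117)/6)) = 3 - 19617*(91 + (5/2 + 5*√80/6)) = 3 - 19617*(91 + (5/2 + 5*(4*√5)/6)) = 3 - 19617*(91 + (5/2 + 10*√5/3)) = 3 - 19617*(187/2 + 10*√5/3) = 3 + (-3668379/2 - 65390*√5) = -3668373/2 - 65390*√5 ≈ -1.9804e+6)
l - 1*10596 = (-3668373/2 - 65390*√5) - 1*10596 = (-3668373/2 - 65390*√5) - 10596 = -3689565/2 - 65390*√5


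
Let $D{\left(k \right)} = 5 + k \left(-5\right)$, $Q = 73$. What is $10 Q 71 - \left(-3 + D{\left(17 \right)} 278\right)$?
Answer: $74073$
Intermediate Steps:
$D{\left(k \right)} = 5 - 5 k$
$10 Q 71 - \left(-3 + D{\left(17 \right)} 278\right) = 10 \cdot 73 \cdot 71 - \left(-3 + \left(5 - 85\right) 278\right) = 730 \cdot 71 - \left(-3 + \left(5 - 85\right) 278\right) = 51830 - \left(-3 - 22240\right) = 51830 - -22243 = 51830 + 22243 = 74073$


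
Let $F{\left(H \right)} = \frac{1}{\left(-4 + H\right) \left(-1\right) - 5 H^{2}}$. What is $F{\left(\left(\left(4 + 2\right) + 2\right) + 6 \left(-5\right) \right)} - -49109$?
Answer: $\frac{117566945}{2394} \approx 49109.0$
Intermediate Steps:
$F{\left(H \right)} = \frac{1}{4 - H - 5 H^{2}}$ ($F{\left(H \right)} = \frac{1}{\left(4 - H\right) - 5 H^{2}} = \frac{1}{4 - H - 5 H^{2}}$)
$F{\left(\left(\left(4 + 2\right) + 2\right) + 6 \left(-5\right) \right)} - -49109 = - \frac{1}{-4 + \left(\left(\left(4 + 2\right) + 2\right) + 6 \left(-5\right)\right) + 5 \left(\left(\left(4 + 2\right) + 2\right) + 6 \left(-5\right)\right)^{2}} - -49109 = - \frac{1}{-4 + \left(\left(6 + 2\right) - 30\right) + 5 \left(\left(6 + 2\right) - 30\right)^{2}} + 49109 = - \frac{1}{-4 + \left(8 - 30\right) + 5 \left(8 - 30\right)^{2}} + 49109 = - \frac{1}{-4 - 22 + 5 \left(-22\right)^{2}} + 49109 = - \frac{1}{-4 - 22 + 5 \cdot 484} + 49109 = - \frac{1}{-4 - 22 + 2420} + 49109 = - \frac{1}{2394} + 49109 = \frac{117566945}{2394}$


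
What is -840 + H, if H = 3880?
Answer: 3040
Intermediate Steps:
-840 + H = -840 + 3880 = 3040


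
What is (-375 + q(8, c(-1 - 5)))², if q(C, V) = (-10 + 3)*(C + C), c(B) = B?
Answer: 237169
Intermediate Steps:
q(C, V) = -14*C
(-375 + q(8, c(-1 - 5)))² = (-375 - 14*8)² = (-375 - 112)² = (-487)² = 237169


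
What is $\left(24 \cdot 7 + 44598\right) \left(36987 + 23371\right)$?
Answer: $2701986228$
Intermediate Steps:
$\left(24 \cdot 7 + 44598\right) \left(36987 + 23371\right) = \left(168 + 44598\right) 60358 = 44766 \cdot 60358 = 2701986228$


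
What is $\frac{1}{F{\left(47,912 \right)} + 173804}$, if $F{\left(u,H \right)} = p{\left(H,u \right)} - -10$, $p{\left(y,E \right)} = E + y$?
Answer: $\frac{1}{174773} \approx 5.7217 \cdot 10^{-6}$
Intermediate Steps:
$F{\left(u,H \right)} = 10 + H + u$ ($F{\left(u,H \right)} = \left(u + H\right) - -10 = \left(H + u\right) + 10 = 10 + H + u$)
$\frac{1}{F{\left(47,912 \right)} + 173804} = \frac{1}{\left(10 + 912 + 47\right) + 173804} = \frac{1}{969 + 173804} = \frac{1}{174773}$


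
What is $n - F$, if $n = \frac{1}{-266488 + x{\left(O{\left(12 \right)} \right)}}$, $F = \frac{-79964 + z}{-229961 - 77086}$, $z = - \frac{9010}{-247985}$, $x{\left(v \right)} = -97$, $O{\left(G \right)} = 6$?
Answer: $- \frac{352428020813023}{1353239670859505} \approx -0.26043$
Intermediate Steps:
$z = \frac{1802}{49597}$ ($z = \left(-9010\right) \left(- \frac{1}{247985}\right) = \frac{1802}{49597} \approx 0.036333$)
$F = \frac{1321990902}{5076203353}$ ($F = \frac{-79964 + \frac{1802}{49597}}{-229961 - 77086} = - \frac{3965972706}{49597 \left(-307047\right)} = \left(- \frac{3965972706}{49597}\right) \left(- \frac{1}{307047}\right) = \frac{1321990902}{5076203353} \approx 0.26043$)
$n = - \frac{1}{266585}$ ($n = \frac{1}{-266488 - 97} = \frac{1}{-266585} = - \frac{1}{266585} \approx -3.7511 \cdot 10^{-6}$)
$n - F = - \frac{1}{266585} - \frac{1321990902}{5076203353} = - \frac{352428020813023}{1353239670859505}$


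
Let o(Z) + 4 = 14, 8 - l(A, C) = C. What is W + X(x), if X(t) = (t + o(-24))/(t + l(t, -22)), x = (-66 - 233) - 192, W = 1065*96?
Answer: 47133121/461 ≈ 1.0224e+5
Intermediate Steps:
W = 102240
l(A, C) = 8 - C
o(Z) = 10 (o(Z) = -4 + 14 = 10)
x = -491 (x = -299 - 192 = -491)
X(t) = (10 + t)/(30 + t) (X(t) = (t + 10)/(t + (8 - 1*(-22))) = (10 + t)/(t + (8 + 22)) = (10 + t)/(t + 30) = (10 + t)/(30 + t))
W + X(x) = 102240 + (10 - 491)/(30 - 491) = 102240 - 481/(-461) = 102240 - 1/461*(-481) = 102240 + 481/461 = 47133121/461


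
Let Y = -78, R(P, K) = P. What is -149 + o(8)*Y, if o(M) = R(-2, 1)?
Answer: 7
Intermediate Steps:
o(M) = -2
-149 + o(8)*Y = -149 - 2*(-78) = -149 + 156 = 7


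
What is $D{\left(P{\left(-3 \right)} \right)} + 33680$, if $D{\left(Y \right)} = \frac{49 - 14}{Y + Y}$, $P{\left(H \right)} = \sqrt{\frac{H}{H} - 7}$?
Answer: $33680 - \frac{35 i \sqrt{6}}{12} \approx 33680.0 - 7.1443 i$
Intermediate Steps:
$P{\left(H \right)} = i \sqrt{6}$ ($P{\left(H \right)} = \sqrt{1 - 7} = \sqrt{-6} = i \sqrt{6}$)
$D{\left(Y \right)} = \frac{35}{2 Y}$
$D{\left(P{\left(-3 \right)} \right)} + 33680 = \frac{35}{2 i \sqrt{6}} + 33680 = \frac{35 \left(- \frac{i \sqrt{6}}{6}\right)}{2} + 33680 = - \frac{35 i \sqrt{6}}{12} + 33680 = 33680 - \frac{35 i \sqrt{6}}{12}$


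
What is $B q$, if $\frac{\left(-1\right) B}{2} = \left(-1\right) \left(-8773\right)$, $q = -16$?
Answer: $280736$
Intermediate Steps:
$B = -17546$ ($B = - 2 \left(\left(-1\right) \left(-8773\right)\right) = \left(-2\right) 8773 = -17546$)
$B q = \left(-17546\right) \left(-16\right) = 280736$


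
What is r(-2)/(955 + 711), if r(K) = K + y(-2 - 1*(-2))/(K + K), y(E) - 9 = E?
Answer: -1/392 ≈ -0.0025510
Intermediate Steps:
y(E) = 9 + E
r(K) = K + 9/(2*K) (r(K) = K + (9 + (-2 - 1*(-2)))/(K + K) = K + (9 + (-2 + 2))/((2*K)) = K + (9 + 0)*(1/(2*K)) = K + 9*(1/(2*K)) = K + 9/(2*K))
r(-2)/(955 + 711) = (-2 + (9/2)/(-2))/(955 + 711) = (-2 + (9/2)*(-½))/1666 = (-2 - 9/4)/1666 = (1/1666)*(-17/4) = -1/392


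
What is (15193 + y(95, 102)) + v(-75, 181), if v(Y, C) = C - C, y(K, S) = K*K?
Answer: 24218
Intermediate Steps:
y(K, S) = K**2
v(Y, C) = 0
(15193 + y(95, 102)) + v(-75, 181) = (15193 + 95**2) + 0 = (15193 + 9025) + 0 = 24218 + 0 = 24218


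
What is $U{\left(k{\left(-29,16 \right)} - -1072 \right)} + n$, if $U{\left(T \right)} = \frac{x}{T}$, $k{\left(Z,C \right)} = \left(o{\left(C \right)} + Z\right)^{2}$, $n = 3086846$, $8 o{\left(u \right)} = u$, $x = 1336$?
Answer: $\frac{5559410982}{1801} \approx 3.0868 \cdot 10^{6}$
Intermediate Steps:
$o{\left(u \right)} = \frac{u}{8}$
$k{\left(Z,C \right)} = \left(Z + \frac{C}{8}\right)^{2}$ ($k{\left(Z,C \right)} = \left(\frac{C}{8} + Z\right)^{2} = \left(Z + \frac{C}{8}\right)^{2}$)
$U{\left(T \right)} = \frac{1336}{T}$
$U{\left(k{\left(-29,16 \right)} - -1072 \right)} + n = \frac{1336}{\frac{\left(16 + 8 \left(-29\right)\right)^{2}}{64} - -1072} + 3086846 = \frac{1336}{\frac{\left(16 - 232\right)^{2}}{64} + 1072} + 3086846 = \frac{1336}{\frac{\left(-216\right)^{2}}{64} + 1072} + 3086846 = \frac{1336}{\frac{1}{64} \cdot 46656 + 1072} + 3086846 = \frac{1336}{729 + 1072} + 3086846 = \frac{1336}{1801} + 3086846 = \frac{5559410982}{1801}$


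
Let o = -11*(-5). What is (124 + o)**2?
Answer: 32041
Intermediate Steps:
o = 55
(124 + o)**2 = (124 + 55)**2 = 179**2 = 32041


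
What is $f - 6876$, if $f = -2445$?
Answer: $-9321$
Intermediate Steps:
$f - 6876 = -2445 - 6876 = -9321$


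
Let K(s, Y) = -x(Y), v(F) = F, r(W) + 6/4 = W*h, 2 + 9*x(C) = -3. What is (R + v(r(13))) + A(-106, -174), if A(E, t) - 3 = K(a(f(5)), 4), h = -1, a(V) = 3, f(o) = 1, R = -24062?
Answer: -433313/18 ≈ -24073.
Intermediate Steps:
x(C) = -5/9 (x(C) = -2/9 + (1/9)*(-3) = -2/9 - 1/3 = -5/9)
r(W) = -3/2 - W (r(W) = -3/2 + W*(-1) = -3/2 - W)
K(s, Y) = 5/9 (K(s, Y) = -1*(-5/9) = 5/9)
A(E, t) = 32/9 (A(E, t) = 3 + 5/9 = 32/9)
(R + v(r(13))) + A(-106, -174) = (-24062 + (-3/2 - 1*13)) + 32/9 = (-24062 + (-3/2 - 13)) + 32/9 = (-24062 - 29/2) + 32/9 = -48153/2 + 32/9 = -433313/18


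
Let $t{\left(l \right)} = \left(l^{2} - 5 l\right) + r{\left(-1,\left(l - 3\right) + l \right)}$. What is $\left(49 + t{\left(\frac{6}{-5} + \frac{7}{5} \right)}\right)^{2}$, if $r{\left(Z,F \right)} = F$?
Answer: $\frac{1290496}{625} \approx 2064.8$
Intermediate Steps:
$t{\left(l \right)} = -3 + l^{2} - 3 l$ ($t{\left(l \right)} = \left(l^{2} - 5 l\right) + \left(\left(l - 3\right) + l\right) = \left(l^{2} - 5 l\right) + \left(\left(-3 + l\right) + l\right) = \left(l^{2} - 5 l\right) + \left(-3 + 2 l\right) = -3 + l^{2} - 3 l$)
$\left(49 + t{\left(\frac{6}{-5} + \frac{7}{5} \right)}\right)^{2} = \left(49 - \left(3 - \left(\frac{6}{-5} + \frac{7}{5}\right)^{2} + 3 \left(\frac{6}{-5} + \frac{7}{5}\right)\right)\right)^{2} = \left(49 - \left(3 - \left(6 \left(- \frac{1}{5}\right) + 7 \cdot \frac{1}{5}\right)^{2} + 3 \left(6 \left(- \frac{1}{5}\right) + 7 \cdot \frac{1}{5}\right)\right)\right)^{2} = \left(49 - \left(3 - \left(- \frac{6}{5} + \frac{7}{5}\right)^{2} + 3 \left(- \frac{6}{5} + \frac{7}{5}\right)\right)\right)^{2} = \left(49 - \left(\frac{18}{5} - \frac{1}{25}\right)\right)^{2} = \left(49 - \frac{89}{25}\right)^{2} = \left(\frac{1136}{25}\right)^{2} = \frac{1290496}{625}$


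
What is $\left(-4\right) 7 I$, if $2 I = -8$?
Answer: $112$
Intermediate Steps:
$I = -4$ ($I = \frac{1}{2} \left(-8\right) = -4$)
$\left(-4\right) 7 I = \left(-4\right) 7 \left(-4\right) = \left(-28\right) \left(-4\right) = 112$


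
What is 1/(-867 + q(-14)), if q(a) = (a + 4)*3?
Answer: -1/897 ≈ -0.0011148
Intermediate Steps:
q(a) = 12 + 3*a (q(a) = (4 + a)*3 = 12 + 3*a)
1/(-867 + q(-14)) = 1/(-867 + (12 + 3*(-14))) = 1/(-867 + (12 - 42)) = 1/(-867 - 30) = 1/(-897) = -1/897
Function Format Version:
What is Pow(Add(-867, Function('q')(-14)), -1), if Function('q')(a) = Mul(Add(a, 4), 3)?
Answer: Rational(-1, 897) ≈ -0.0011148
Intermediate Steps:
Function('q')(a) = Add(12, Mul(3, a)) (Function('q')(a) = Mul(Add(4, a), 3) = Add(12, Mul(3, a)))
Pow(Add(-867, Function('q')(-14)), -1) = Pow(Add(-867, Add(12, Mul(3, -14))), -1) = Pow(Add(-867, Add(12, -42)), -1) = Pow(Add(-867, -30), -1) = Pow(-897, -1) = Rational(-1, 897)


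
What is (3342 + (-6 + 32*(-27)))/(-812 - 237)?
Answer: -2472/1049 ≈ -2.3565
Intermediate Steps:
(3342 + (-6 + 32*(-27)))/(-812 - 237) = (3342 + (-6 - 864))/(-1049) = (3342 - 870)*(-1/1049) = 2472*(-1/1049) = -2472/1049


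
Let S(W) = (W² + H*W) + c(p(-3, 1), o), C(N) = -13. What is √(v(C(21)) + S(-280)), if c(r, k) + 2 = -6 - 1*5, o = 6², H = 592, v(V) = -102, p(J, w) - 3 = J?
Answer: 5*I*√3499 ≈ 295.76*I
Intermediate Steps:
p(J, w) = 3 + J
o = 36
c(r, k) = -13 (c(r, k) = -2 + (-6 - 1*5) = -2 + (-6 - 5) = -2 - 11 = -13)
S(W) = -13 + W² + 592*W (S(W) = (W² + 592*W) - 13 = -13 + W² + 592*W)
√(v(C(21)) + S(-280)) = √(-102 + (-13 + (-280)² + 592*(-280))) = √(-102 + (-13 + 78400 - 165760)) = √(-102 - 87373) = √(-87475) = 5*I*√3499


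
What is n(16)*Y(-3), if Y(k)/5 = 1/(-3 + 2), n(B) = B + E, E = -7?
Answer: -45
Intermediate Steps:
n(B) = -7 + B (n(B) = B - 7 = -7 + B)
Y(k) = -5 (Y(k) = 5/(-3 + 2) = 5/(-1) = 5*(-1) = -5)
n(16)*Y(-3) = (-7 + 16)*(-5) = 9*(-5) = -45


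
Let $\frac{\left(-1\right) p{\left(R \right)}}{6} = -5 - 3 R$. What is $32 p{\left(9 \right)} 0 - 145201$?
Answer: $-145201$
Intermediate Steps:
$p{\left(R \right)} = 30 + 18 R$ ($p{\left(R \right)} = - 6 \left(-5 - 3 R\right) = 30 + 18 R$)
$32 p{\left(9 \right)} 0 - 145201 = 32 \left(30 + 18 \cdot 9\right) 0 - 145201 = 32 \left(30 + 162\right) 0 - 145201 = 32 \cdot 192 \cdot 0 - 145201 = 6144 \cdot 0 - 145201 = 0 - 145201 = -145201$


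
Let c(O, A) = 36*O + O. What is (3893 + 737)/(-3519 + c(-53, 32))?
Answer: -463/548 ≈ -0.84489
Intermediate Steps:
c(O, A) = 37*O
(3893 + 737)/(-3519 + c(-53, 32)) = (3893 + 737)/(-3519 + 37*(-53)) = 4630/(-3519 - 1961) = 4630/(-5480) = 4630*(-1/5480) = -463/548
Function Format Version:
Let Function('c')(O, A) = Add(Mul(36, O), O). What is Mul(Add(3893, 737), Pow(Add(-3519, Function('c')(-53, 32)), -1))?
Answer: Rational(-463, 548) ≈ -0.84489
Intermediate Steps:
Function('c')(O, A) = Mul(37, O)
Mul(Add(3893, 737), Pow(Add(-3519, Function('c')(-53, 32)), -1)) = Mul(Add(3893, 737), Pow(Add(-3519, Mul(37, -53)), -1)) = Mul(4630, Pow(Add(-3519, -1961), -1)) = Mul(4630, Pow(-5480, -1)) = Mul(4630, Rational(-1, 5480)) = Rational(-463, 548)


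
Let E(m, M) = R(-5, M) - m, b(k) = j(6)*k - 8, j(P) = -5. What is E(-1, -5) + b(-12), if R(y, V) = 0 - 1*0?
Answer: 53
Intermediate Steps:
R(y, V) = 0 (R(y, V) = 0 + 0 = 0)
b(k) = -8 - 5*k (b(k) = -5*k - 8 = -8 - 5*k)
E(m, M) = -m (E(m, M) = 0 - m = -m)
E(-1, -5) + b(-12) = -1*(-1) + (-8 - 5*(-12)) = 1 + (-8 + 60) = 1 + 52 = 53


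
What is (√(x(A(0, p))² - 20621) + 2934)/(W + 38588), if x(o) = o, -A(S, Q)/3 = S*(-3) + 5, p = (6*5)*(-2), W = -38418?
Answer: 1467/85 + I*√5099/85 ≈ 17.259 + 0.84009*I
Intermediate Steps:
p = -60 (p = 30*(-2) = -60)
A(S, Q) = -15 + 9*S (A(S, Q) = -3*(S*(-3) + 5) = -3*(-3*S + 5) = -3*(5 - 3*S) = -15 + 9*S)
(√(x(A(0, p))² - 20621) + 2934)/(W + 38588) = (√((-15 + 9*0)² - 20621) + 2934)/(-38418 + 38588) = (√((-15 + 0)² - 20621) + 2934)/170 = (√((-15)² - 20621) + 2934)*(1/170) = (√(225 - 20621) + 2934)*(1/170) = (√(-20396) + 2934)*(1/170) = (2*I*√5099 + 2934)*(1/170) = (2934 + 2*I*√5099)*(1/170) = 1467/85 + I*√5099/85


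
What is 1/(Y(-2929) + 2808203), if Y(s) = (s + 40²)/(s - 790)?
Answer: 3719/10443708286 ≈ 3.5610e-7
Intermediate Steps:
Y(s) = (1600 + s)/(-790 + s) (Y(s) = (s + 1600)/(-790 + s) = (1600 + s)/(-790 + s))
1/(Y(-2929) + 2808203) = 1/((1600 - 2929)/(-790 - 2929) + 2808203) = 1/(-1329/(-3719) + 2808203) = 1/(-1/3719*(-1329) + 2808203) = 1/(1329/3719 + 2808203) = 1/(10443708286/3719) = 3719/10443708286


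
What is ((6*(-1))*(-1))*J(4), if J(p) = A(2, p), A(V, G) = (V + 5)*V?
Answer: 84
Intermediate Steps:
A(V, G) = V*(5 + V) (A(V, G) = (5 + V)*V = V*(5 + V))
J(p) = 14 (J(p) = 2*(5 + 2) = 2*7 = 14)
((6*(-1))*(-1))*J(4) = ((6*(-1))*(-1))*14 = -6*(-1)*14 = 6*14 = 84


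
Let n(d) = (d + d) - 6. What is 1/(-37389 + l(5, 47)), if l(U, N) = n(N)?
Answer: -1/37301 ≈ -2.6809e-5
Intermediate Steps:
n(d) = -6 + 2*d (n(d) = 2*d - 6 = -6 + 2*d)
l(U, N) = -6 + 2*N
1/(-37389 + l(5, 47)) = 1/(-37389 + (-6 + 2*47)) = 1/(-37389 + (-6 + 94)) = 1/(-37389 + 88) = 1/(-37301) = -1/37301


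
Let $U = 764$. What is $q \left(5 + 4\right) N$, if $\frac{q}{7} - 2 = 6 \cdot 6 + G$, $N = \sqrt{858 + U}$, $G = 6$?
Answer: $2772 \sqrt{1622} \approx 1.1164 \cdot 10^{5}$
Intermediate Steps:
$N = \sqrt{1622}$ ($N = \sqrt{858 + 764} = \sqrt{1622} \approx 40.274$)
$q = 308$ ($q = 14 + 7 \left(6 \cdot 6 + 6\right) = 14 + 7 \left(36 + 6\right) = 14 + 7 \cdot 42 = 14 + 294 = 308$)
$q \left(5 + 4\right) N = 308 \left(5 + 4\right) \sqrt{1622} = 308 \cdot 9 \sqrt{1622} = 2772 \sqrt{1622}$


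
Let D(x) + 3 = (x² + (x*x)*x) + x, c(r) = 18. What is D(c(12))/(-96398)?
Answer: -6171/96398 ≈ -0.064016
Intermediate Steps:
D(x) = -3 + x + x² + x³ (D(x) = -3 + ((x² + (x*x)*x) + x) = -3 + ((x² + x²*x) + x) = -3 + ((x² + x³) + x) = -3 + (x + x² + x³) = -3 + x + x² + x³)
D(c(12))/(-96398) = (-3 + 18 + 18² + 18³)/(-96398) = (-3 + 18 + 324 + 5832)*(-1/96398) = 6171*(-1/96398) = -6171/96398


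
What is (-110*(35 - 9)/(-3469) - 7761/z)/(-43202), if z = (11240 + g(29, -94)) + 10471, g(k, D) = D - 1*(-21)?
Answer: -34961771/3242838114844 ≈ -1.0781e-5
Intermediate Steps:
g(k, D) = 21 + D (g(k, D) = D + 21 = 21 + D)
z = 21638 (z = (11240 + (21 - 94)) + 10471 = (11240 - 73) + 10471 = 11167 + 10471 = 21638)
(-110*(35 - 9)/(-3469) - 7761/z)/(-43202) = (-110*(35 - 9)/(-3469) - 7761/21638)/(-43202) = (-110*26*(-1/3469) - 7761*1/21638)*(-1/43202) = (-2860*(-1/3469) - 7761/21638)*(-1/43202) = (2860/3469 - 7761/21638)*(-1/43202) = (34961771/75062222)*(-1/43202) = -34961771/3242838114844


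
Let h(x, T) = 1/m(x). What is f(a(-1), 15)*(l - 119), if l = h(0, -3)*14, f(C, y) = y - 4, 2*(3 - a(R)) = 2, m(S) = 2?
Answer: -1232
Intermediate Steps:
a(R) = 2 (a(R) = 3 - ½*2 = 3 - 1 = 2)
f(C, y) = -4 + y
h(x, T) = ½ (h(x, T) = 1/2 = ½)
l = 7 (l = (½)*14 = 7)
f(a(-1), 15)*(l - 119) = (-4 + 15)*(7 - 119) = 11*(-112) = -1232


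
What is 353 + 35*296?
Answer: 10713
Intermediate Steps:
353 + 35*296 = 353 + 10360 = 10713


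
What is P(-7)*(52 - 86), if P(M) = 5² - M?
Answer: -1088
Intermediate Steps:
P(M) = 25 - M
P(-7)*(52 - 86) = (25 - 1*(-7))*(52 - 86) = (25 + 7)*(-34) = 32*(-34) = -1088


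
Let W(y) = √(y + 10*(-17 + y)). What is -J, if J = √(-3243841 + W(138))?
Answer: -I*√(3243841 - 2*√337) ≈ -1801.1*I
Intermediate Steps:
W(y) = √(-170 + 11*y) (W(y) = √(y + (-170 + 10*y)) = √(-170 + 11*y))
J = √(-3243841 + 2*√337) (J = √(-3243841 + √(-170 + 11*138)) = √(-3243841 + √(-170 + 1518)) = √(-3243841 + √1348) = √(-3243841 + 2*√337) ≈ 1801.1*I)
-J = -√(-3243841 + 2*√337)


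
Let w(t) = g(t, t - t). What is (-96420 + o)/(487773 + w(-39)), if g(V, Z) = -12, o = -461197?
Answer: -557617/487761 ≈ -1.1432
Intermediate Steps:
w(t) = -12
(-96420 + o)/(487773 + w(-39)) = (-96420 - 461197)/(487773 - 12) = -557617/487761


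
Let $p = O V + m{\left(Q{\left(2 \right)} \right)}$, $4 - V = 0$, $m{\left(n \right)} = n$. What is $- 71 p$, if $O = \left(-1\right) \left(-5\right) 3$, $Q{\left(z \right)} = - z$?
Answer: $-4118$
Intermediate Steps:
$O = 15$ ($O = 5 \cdot 3 = 15$)
$V = 4$ ($V = 4 - 0 = 4 + 0 = 4$)
$p = 58$ ($p = 15 \cdot 4 - 2 = 60 - 2 = 58$)
$- 71 p = \left(-71\right) 58 = -4118$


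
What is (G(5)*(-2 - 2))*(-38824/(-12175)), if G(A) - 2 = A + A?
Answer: -1863552/12175 ≈ -153.06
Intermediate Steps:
G(A) = 2 + 2*A (G(A) = 2 + (A + A) = 2 + 2*A)
(G(5)*(-2 - 2))*(-38824/(-12175)) = ((2 + 2*5)*(-2 - 2))*(-38824/(-12175)) = ((2 + 10)*(-4))*(-38824*(-1/12175)) = (12*(-4))*(38824/12175) = -48*38824/12175 = -1863552/12175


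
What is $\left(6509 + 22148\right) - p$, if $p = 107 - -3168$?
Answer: $25382$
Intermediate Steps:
$p = 3275$ ($p = 107 + 3168 = 3275$)
$\left(6509 + 22148\right) - p = \left(6509 + 22148\right) - 3275 = 28657 - 3275 = 25382$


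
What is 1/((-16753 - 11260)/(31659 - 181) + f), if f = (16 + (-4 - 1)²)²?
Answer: 31478/52886505 ≈ 0.00059520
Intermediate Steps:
f = 1681 (f = (16 + (-5)²)² = (16 + 25)² = 41² = 1681)
1/((-16753 - 11260)/(31659 - 181) + f) = 1/((-16753 - 11260)/(31659 - 181) + 1681) = 1/(-28013/31478 + 1681) = 1/(52886505/31478) = 31478/52886505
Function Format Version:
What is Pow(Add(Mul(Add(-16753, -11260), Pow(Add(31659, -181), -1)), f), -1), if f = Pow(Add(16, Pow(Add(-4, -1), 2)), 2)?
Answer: Rational(31478, 52886505) ≈ 0.00059520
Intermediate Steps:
f = 1681 (f = Pow(Add(16, Pow(-5, 2)), 2) = Pow(Add(16, 25), 2) = Pow(41, 2) = 1681)
Pow(Add(Mul(Add(-16753, -11260), Pow(Add(31659, -181), -1)), f), -1) = Pow(Add(Mul(Add(-16753, -11260), Pow(Add(31659, -181), -1)), 1681), -1) = Pow(Add(Mul(-28013, Pow(31478, -1)), 1681), -1) = Pow(Add(Mul(-28013, Rational(1, 31478)), 1681), -1) = Pow(Add(Rational(-28013, 31478), 1681), -1) = Pow(Rational(52886505, 31478), -1) = Rational(31478, 52886505)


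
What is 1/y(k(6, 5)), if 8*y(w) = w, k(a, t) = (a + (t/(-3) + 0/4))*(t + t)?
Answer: 12/65 ≈ 0.18462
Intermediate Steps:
k(a, t) = 2*t*(a - t/3) (k(a, t) = (a + (t*(-⅓) + 0*(¼)))*(2*t) = (a + (-t/3 + 0))*(2*t) = (a - t/3)*(2*t) = 2*t*(a - t/3))
y(w) = w/8
1/y(k(6, 5)) = 1/(((⅔)*5*(-1*5 + 3*6))/8) = 1/(((⅔)*5*(-5 + 18))/8) = 1/(((⅔)*5*13)/8) = 1/((⅛)*(130/3)) = 1/(65/12) = 12/65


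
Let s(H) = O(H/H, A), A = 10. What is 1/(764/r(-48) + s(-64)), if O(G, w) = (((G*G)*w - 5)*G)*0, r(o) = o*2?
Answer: -24/191 ≈ -0.12565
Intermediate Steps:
r(o) = 2*o
O(G, w) = 0 (O(G, w) = ((G²*w - 5)*G)*0 = ((w*G² - 5)*G)*0 = ((-5 + w*G²)*G)*0 = (G*(-5 + w*G²))*0 = 0)
s(H) = 0
1/(764/r(-48) + s(-64)) = 1/(764/((2*(-48))) + 0) = 1/(764/(-96) + 0) = 1/(764*(-1/96) + 0) = 1/(-191/24 + 0) = 1/(-191/24) = -24/191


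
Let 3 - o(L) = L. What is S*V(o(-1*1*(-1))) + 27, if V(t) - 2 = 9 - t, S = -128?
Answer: -1125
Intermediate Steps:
o(L) = 3 - L
V(t) = 11 - t (V(t) = 2 + (9 - t) = 11 - t)
S*V(o(-1*1*(-1))) + 27 = -128*(11 - (3 - (-1*1)*(-1))) + 27 = -128*(11 - (3 - (-1)*(-1))) + 27 = -128*(11 - (3 - 1*1)) + 27 = -128*(11 - (3 - 1)) + 27 = -128*(11 - 1*2) + 27 = -128*(11 - 2) + 27 = -128*9 + 27 = -1152 + 27 = -1125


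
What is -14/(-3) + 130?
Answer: 404/3 ≈ 134.67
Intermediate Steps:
-14/(-3) + 130 = -14*(-⅓) + 130 = 14/3 + 130 = 404/3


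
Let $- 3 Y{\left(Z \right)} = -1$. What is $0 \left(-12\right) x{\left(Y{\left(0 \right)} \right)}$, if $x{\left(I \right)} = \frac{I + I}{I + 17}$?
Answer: $0$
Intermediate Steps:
$Y{\left(Z \right)} = \frac{1}{3}$ ($Y{\left(Z \right)} = \left(- \frac{1}{3}\right) \left(-1\right) = \frac{1}{3}$)
$x{\left(I \right)} = \frac{2 I}{17 + I}$
$0 \left(-12\right) x{\left(Y{\left(0 \right)} \right)} = 0 \left(-12\right) 2 \cdot \frac{1}{3} \frac{1}{17 + \frac{1}{3}} = 0 \cdot 2 \cdot \frac{1}{3} \frac{1}{\frac{52}{3}} = 0 \cdot 2 \cdot \frac{1}{3} \cdot \frac{3}{52} = 0 \cdot \frac{1}{26} = 0$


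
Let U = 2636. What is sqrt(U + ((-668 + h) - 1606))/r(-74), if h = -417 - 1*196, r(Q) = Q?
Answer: -I*sqrt(251)/74 ≈ -0.21409*I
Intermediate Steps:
h = -613 (h = -417 - 196 = -613)
sqrt(U + ((-668 + h) - 1606))/r(-74) = sqrt(2636 + ((-668 - 613) - 1606))/(-74) = sqrt(2636 + (-1281 - 1606))*(-1/74) = sqrt(2636 - 2887)*(-1/74) = sqrt(-251)*(-1/74) = (I*sqrt(251))*(-1/74) = -I*sqrt(251)/74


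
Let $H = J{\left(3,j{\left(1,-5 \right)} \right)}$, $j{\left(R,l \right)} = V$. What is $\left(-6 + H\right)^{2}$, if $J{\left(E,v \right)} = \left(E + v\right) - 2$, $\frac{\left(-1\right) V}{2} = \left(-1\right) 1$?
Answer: $9$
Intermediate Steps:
$V = 2$ ($V = - 2 \left(\left(-1\right) 1\right) = \left(-2\right) \left(-1\right) = 2$)
$j{\left(R,l \right)} = 2$
$J{\left(E,v \right)} = -2 + E + v$
$H = 3$ ($H = -2 + 3 + 2 = 3$)
$\left(-6 + H\right)^{2} = \left(-6 + 3\right)^{2} = \left(-3\right)^{2} = 9$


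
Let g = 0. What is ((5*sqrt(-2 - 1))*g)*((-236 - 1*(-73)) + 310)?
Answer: 0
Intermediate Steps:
((5*sqrt(-2 - 1))*g)*((-236 - 1*(-73)) + 310) = ((5*sqrt(-2 - 1))*0)*((-236 - 1*(-73)) + 310) = ((5*sqrt(-3))*0)*((-236 + 73) + 310) = ((5*(I*sqrt(3)))*0)*(-163 + 310) = ((5*I*sqrt(3))*0)*147 = 0*147 = 0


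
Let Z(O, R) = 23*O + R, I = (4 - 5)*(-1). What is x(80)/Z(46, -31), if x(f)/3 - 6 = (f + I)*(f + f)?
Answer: 38898/1027 ≈ 37.875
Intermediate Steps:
I = 1 (I = -1*(-1) = 1)
Z(O, R) = R + 23*O
x(f) = 18 + 6*f*(1 + f) (x(f) = 18 + 3*((f + 1)*(f + f)) = 18 + 3*((1 + f)*(2*f)) = 18 + 3*(2*f*(1 + f)) = 18 + 6*f*(1 + f))
x(80)/Z(46, -31) = (18 + 6*80 + 6*80²)/(-31 + 23*46) = (18 + 480 + 6*6400)/(-31 + 1058) = (18 + 480 + 38400)/1027 = 38898*(1/1027) = 38898/1027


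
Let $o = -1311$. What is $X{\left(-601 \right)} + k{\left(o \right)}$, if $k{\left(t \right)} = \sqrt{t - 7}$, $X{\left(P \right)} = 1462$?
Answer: $1462 + i \sqrt{1318} \approx 1462.0 + 36.304 i$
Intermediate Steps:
$k{\left(t \right)} = \sqrt{-7 + t}$
$X{\left(-601 \right)} + k{\left(o \right)} = 1462 + \sqrt{-7 - 1311} = 1462 + \sqrt{-1318} = 1462 + i \sqrt{1318}$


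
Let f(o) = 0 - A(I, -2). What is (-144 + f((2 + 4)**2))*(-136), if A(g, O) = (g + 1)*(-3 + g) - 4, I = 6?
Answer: 21896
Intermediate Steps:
A(g, O) = -4 + (1 + g)*(-3 + g) (A(g, O) = (1 + g)*(-3 + g) - 4 = -4 + (1 + g)*(-3 + g))
f(o) = -17 (f(o) = 0 - (-7 + 6**2 - 2*6) = 0 - (-7 + 36 - 12) = 0 - 1*17 = 0 - 17 = -17)
(-144 + f((2 + 4)**2))*(-136) = (-144 - 17)*(-136) = -161*(-136) = 21896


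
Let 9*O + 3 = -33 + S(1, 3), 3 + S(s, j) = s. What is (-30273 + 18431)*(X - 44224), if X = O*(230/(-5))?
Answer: 4692605656/9 ≈ 5.2140e+8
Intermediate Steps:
S(s, j) = -3 + s
O = -38/9 (O = -⅓ + (-33 + (-3 + 1))/9 = -⅓ + (-33 - 2)/9 = -⅓ + (⅑)*(-35) = -⅓ - 35/9 = -38/9 ≈ -4.2222)
X = 1748/9 (X = -8740/(9*(-5)) = -8740*(-1)/(9*5) = -38/9*(-46) = 1748/9 ≈ 194.22)
(-30273 + 18431)*(X - 44224) = (-30273 + 18431)*(1748/9 - 44224) = -11842*(-396268/9) = 4692605656/9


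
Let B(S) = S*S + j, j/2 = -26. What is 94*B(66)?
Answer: 404576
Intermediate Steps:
j = -52 (j = 2*(-26) = -52)
B(S) = -52 + S² (B(S) = S*S - 52 = S² - 52 = -52 + S²)
94*B(66) = 94*(-52 + 66²) = 94*(-52 + 4356) = 94*4304 = 404576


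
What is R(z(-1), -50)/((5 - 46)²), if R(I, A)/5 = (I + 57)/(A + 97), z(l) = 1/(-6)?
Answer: 1705/474042 ≈ 0.0035967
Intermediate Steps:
z(l) = -⅙
R(I, A) = 5*(57 + I)/(97 + A) (R(I, A) = 5*((I + 57)/(A + 97)) = 5*((57 + I)/(97 + A)) = 5*(57 + I)/(97 + A))
R(z(-1), -50)/((5 - 46)²) = (5*(57 - ⅙)/(97 - 50))/((5 - 46)²) = (5*(341/6)/47)/((-41)²) = (5*(1/47)*(341/6))/1681 = (1705/282)*(1/1681) = 1705/474042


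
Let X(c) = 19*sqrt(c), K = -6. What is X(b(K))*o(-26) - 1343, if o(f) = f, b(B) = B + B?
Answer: -1343 - 988*I*sqrt(3) ≈ -1343.0 - 1711.3*I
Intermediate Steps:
b(B) = 2*B
X(b(K))*o(-26) - 1343 = (19*sqrt(2*(-6)))*(-26) - 1343 = (19*sqrt(-12))*(-26) - 1343 = (19*(2*I*sqrt(3)))*(-26) - 1343 = (38*I*sqrt(3))*(-26) - 1343 = -988*I*sqrt(3) - 1343 = -1343 - 988*I*sqrt(3)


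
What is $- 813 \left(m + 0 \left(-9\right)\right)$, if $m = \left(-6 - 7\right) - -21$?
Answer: $-6504$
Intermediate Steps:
$m = 8$ ($m = \left(-6 - 7\right) + 21 = -13 + 21 = 8$)
$- 813 \left(m + 0 \left(-9\right)\right) = - 813 \left(8 + 0 \left(-9\right)\right) = - 813 \left(8 + 0\right) = \left(-813\right) 8 = -6504$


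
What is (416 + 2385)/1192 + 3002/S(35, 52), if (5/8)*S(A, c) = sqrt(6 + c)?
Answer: 2801/1192 + 7505*sqrt(58)/232 ≈ 248.71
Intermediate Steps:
S(A, c) = 8*sqrt(6 + c)/5
(416 + 2385)/1192 + 3002/S(35, 52) = (416 + 2385)/1192 + 3002/((8*sqrt(6 + 52)/5)) = 2801*(1/1192) + 3002/((8*sqrt(58)/5)) = 2801/1192 + 3002*(5*sqrt(58)/464) = 2801/1192 + 7505*sqrt(58)/232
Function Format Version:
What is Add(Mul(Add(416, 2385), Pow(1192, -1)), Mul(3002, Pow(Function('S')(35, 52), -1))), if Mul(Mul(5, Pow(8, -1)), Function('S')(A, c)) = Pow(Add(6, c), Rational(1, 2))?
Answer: Add(Rational(2801, 1192), Mul(Rational(7505, 232), Pow(58, Rational(1, 2)))) ≈ 248.71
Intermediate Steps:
Function('S')(A, c) = Mul(Rational(8, 5), Pow(Add(6, c), Rational(1, 2)))
Add(Mul(Add(416, 2385), Pow(1192, -1)), Mul(3002, Pow(Function('S')(35, 52), -1))) = Add(Mul(Add(416, 2385), Pow(1192, -1)), Mul(3002, Pow(Mul(Rational(8, 5), Pow(Add(6, 52), Rational(1, 2))), -1))) = Add(Mul(2801, Rational(1, 1192)), Mul(3002, Pow(Mul(Rational(8, 5), Pow(58, Rational(1, 2))), -1))) = Add(Rational(2801, 1192), Mul(3002, Mul(Rational(5, 464), Pow(58, Rational(1, 2))))) = Add(Rational(2801, 1192), Mul(Rational(7505, 232), Pow(58, Rational(1, 2))))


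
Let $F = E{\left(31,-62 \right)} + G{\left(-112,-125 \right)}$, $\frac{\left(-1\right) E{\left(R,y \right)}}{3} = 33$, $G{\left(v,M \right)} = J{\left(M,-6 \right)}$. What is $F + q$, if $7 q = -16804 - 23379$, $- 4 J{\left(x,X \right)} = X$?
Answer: $- \frac{81731}{14} \approx -5837.9$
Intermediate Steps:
$J{\left(x,X \right)} = - \frac{X}{4}$
$q = - \frac{40183}{7}$ ($q = \frac{-16804 - 23379}{7} = \frac{1}{7} \left(-40183\right) = - \frac{40183}{7} \approx -5740.4$)
$G{\left(v,M \right)} = \frac{3}{2}$ ($G{\left(v,M \right)} = \left(- \frac{1}{4}\right) \left(-6\right) = \frac{3}{2}$)
$E{\left(R,y \right)} = -99$ ($E{\left(R,y \right)} = \left(-3\right) 33 = -99$)
$F = - \frac{195}{2}$ ($F = -99 + \frac{3}{2} = - \frac{195}{2} \approx -97.5$)
$F + q = - \frac{195}{2} - \frac{40183}{7} = - \frac{81731}{14}$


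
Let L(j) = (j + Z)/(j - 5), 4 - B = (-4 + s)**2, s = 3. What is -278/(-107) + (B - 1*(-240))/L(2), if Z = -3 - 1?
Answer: 78559/214 ≈ 367.10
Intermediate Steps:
B = 3 (B = 4 - (-4 + 3)**2 = 4 - 1*(-1)**2 = 4 - 1*1 = 4 - 1 = 3)
Z = -4
L(j) = (-4 + j)/(-5 + j) (L(j) = (j - 4)/(j - 5) = (-4 + j)/(-5 + j))
-278/(-107) + (B - 1*(-240))/L(2) = -278/(-107) + (3 - 1*(-240))/(((-4 + 2)/(-5 + 2))) = -278*(-1/107) + (3 + 240)/((-2/(-3))) = 278/107 + 243/((-1/3*(-2))) = 278/107 + 243/(2/3) = 278/107 + 243*(3/2) = 278/107 + 729/2 = 78559/214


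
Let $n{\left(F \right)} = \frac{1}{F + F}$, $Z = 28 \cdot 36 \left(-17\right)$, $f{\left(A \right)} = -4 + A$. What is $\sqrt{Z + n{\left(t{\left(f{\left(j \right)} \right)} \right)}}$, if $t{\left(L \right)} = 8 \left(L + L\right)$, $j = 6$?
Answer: $\frac{i \sqrt{1096703}}{8} \approx 130.9 i$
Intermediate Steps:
$Z = -17136$ ($Z = 1008 \left(-17\right) = -17136$)
$t{\left(L \right)} = 16 L$ ($t{\left(L \right)} = 8 \cdot 2 L = 16 L$)
$n{\left(F \right)} = \frac{1}{2 F}$
$\sqrt{Z + n{\left(t{\left(f{\left(j \right)} \right)} \right)}} = \sqrt{-17136 + \frac{1}{2 \cdot 16 \left(-4 + 6\right)}} = \sqrt{-17136 + \frac{1}{2 \cdot 16 \cdot 2}} = \sqrt{-17136 + \frac{1}{2 \cdot 32}} = \sqrt{-17136 + \frac{1}{2} \cdot \frac{1}{32}} = \sqrt{-17136 + \frac{1}{64}} = \sqrt{- \frac{1096703}{64}} = \frac{i \sqrt{1096703}}{8}$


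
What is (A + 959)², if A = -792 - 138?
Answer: 841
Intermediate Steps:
A = -930
(A + 959)² = (-930 + 959)² = 29² = 841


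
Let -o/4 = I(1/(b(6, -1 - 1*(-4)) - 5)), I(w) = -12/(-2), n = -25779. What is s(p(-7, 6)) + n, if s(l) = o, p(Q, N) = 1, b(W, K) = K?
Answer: -25803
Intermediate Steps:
I(w) = 6 (I(w) = -12*(-1/2) = 6)
o = -24 (o = -4*6 = -24)
s(l) = -24
s(p(-7, 6)) + n = -24 - 25779 = -25803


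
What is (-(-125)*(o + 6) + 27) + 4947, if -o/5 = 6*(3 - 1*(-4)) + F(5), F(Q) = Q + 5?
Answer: -26776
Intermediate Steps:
F(Q) = 5 + Q
o = -260 (o = -5*(6*(3 - 1*(-4)) + (5 + 5)) = -5*(6*(3 + 4) + 10) = -5*(6*7 + 10) = -5*(42 + 10) = -5*52 = -260)
(-(-125)*(o + 6) + 27) + 4947 = (-(-125)*(-260 + 6) + 27) + 4947 = (-(-125)*(-254) + 27) + 4947 = (-25*1270 + 27) + 4947 = (-31750 + 27) + 4947 = -31723 + 4947 = -26776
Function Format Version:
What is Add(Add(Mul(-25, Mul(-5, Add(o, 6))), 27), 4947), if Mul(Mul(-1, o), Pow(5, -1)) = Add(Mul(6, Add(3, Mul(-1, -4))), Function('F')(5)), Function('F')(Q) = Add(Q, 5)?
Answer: -26776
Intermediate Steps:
Function('F')(Q) = Add(5, Q)
o = -260 (o = Mul(-5, Add(Mul(6, Add(3, Mul(-1, -4))), Add(5, 5))) = Mul(-5, Add(Mul(6, Add(3, 4)), 10)) = Mul(-5, Add(Mul(6, 7), 10)) = Mul(-5, Add(42, 10)) = Mul(-5, 52) = -260)
Add(Add(Mul(-25, Mul(-5, Add(o, 6))), 27), 4947) = Add(Add(Mul(-25, Mul(-5, Add(-260, 6))), 27), 4947) = Add(Add(Mul(-25, Mul(-5, -254)), 27), 4947) = Add(Add(Mul(-25, 1270), 27), 4947) = Add(Add(-31750, 27), 4947) = Add(-31723, 4947) = -26776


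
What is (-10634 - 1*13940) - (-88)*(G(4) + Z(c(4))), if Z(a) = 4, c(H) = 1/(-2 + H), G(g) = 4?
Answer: -23870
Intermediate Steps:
(-10634 - 1*13940) - (-88)*(G(4) + Z(c(4))) = (-10634 - 1*13940) - (-88)*(4 + 4) = (-10634 - 13940) - (-88)*8 = -24574 - 1*(-704) = -24574 + 704 = -23870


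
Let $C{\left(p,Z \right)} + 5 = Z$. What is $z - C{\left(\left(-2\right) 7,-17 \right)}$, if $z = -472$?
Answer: $-450$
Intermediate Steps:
$C{\left(p,Z \right)} = -5 + Z$
$z - C{\left(\left(-2\right) 7,-17 \right)} = -472 - \left(-5 - 17\right) = -472 - -22 = -472 + 22 = -450$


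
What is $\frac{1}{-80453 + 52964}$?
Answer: $- \frac{1}{27489} \approx -3.6378 \cdot 10^{-5}$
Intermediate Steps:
$\frac{1}{-80453 + 52964} = \frac{1}{-27489} = - \frac{1}{27489}$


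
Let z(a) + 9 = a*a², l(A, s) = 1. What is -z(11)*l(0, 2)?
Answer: -1322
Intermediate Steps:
z(a) = -9 + a³ (z(a) = -9 + a*a² = -9 + a³)
-z(11)*l(0, 2) = -(-9 + 11³) = -(-9 + 1331) = -1322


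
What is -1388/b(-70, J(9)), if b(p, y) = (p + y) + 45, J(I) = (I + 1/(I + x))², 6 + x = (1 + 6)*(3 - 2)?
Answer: -138800/5781 ≈ -24.010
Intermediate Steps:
x = 1 (x = -6 + (1 + 6)*(3 - 2) = -6 + 7*1 = -6 + 7 = 1)
J(I) = (I + 1/(1 + I))² (J(I) = (I + 1/(I + 1))² = (I + 1/(1 + I))²)
b(p, y) = 45 + p + y
-1388/b(-70, J(9)) = -1388/(45 - 70 + (1 + 9 + 9²)²/(1 + 9)²) = -1388/(45 - 70 + (1 + 9 + 81)²/10²) = -1388/(45 - 70 + (1/100)*91²) = -1388/(45 - 70 + (1/100)*8281) = -1388/(45 - 70 + 8281/100) = -1388/5781/100 = -1388*100/5781 = -138800/5781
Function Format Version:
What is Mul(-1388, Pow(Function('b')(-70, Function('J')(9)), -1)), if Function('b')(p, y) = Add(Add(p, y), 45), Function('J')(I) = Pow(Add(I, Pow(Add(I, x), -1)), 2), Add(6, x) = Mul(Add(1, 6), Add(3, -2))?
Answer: Rational(-138800, 5781) ≈ -24.010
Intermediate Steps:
x = 1 (x = Add(-6, Mul(Add(1, 6), Add(3, -2))) = Add(-6, Mul(7, 1)) = Add(-6, 7) = 1)
Function('J')(I) = Pow(Add(I, Pow(Add(1, I), -1)), 2) (Function('J')(I) = Pow(Add(I, Pow(Add(I, 1), -1)), 2) = Pow(Add(I, Pow(Add(1, I), -1)), 2))
Function('b')(p, y) = Add(45, p, y)
Mul(-1388, Pow(Function('b')(-70, Function('J')(9)), -1)) = Mul(-1388, Pow(Add(45, -70, Mul(Pow(Add(1, 9), -2), Pow(Add(1, 9, Pow(9, 2)), 2))), -1)) = Mul(-1388, Pow(Add(45, -70, Mul(Pow(10, -2), Pow(Add(1, 9, 81), 2))), -1)) = Mul(-1388, Pow(Add(45, -70, Mul(Rational(1, 100), Pow(91, 2))), -1)) = Mul(-1388, Pow(Add(45, -70, Mul(Rational(1, 100), 8281)), -1)) = Mul(-1388, Pow(Add(45, -70, Rational(8281, 100)), -1)) = Mul(-1388, Pow(Rational(5781, 100), -1)) = Mul(-1388, Rational(100, 5781)) = Rational(-138800, 5781)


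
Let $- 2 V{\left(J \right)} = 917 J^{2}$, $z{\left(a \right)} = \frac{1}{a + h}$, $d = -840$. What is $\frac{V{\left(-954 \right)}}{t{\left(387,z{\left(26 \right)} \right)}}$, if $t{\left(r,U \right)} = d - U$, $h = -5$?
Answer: $\frac{8763051906}{17641} \approx 4.9674 \cdot 10^{5}$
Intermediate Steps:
$z{\left(a \right)} = \frac{1}{-5 + a}$ ($z{\left(a \right)} = \frac{1}{a - 5} = \frac{1}{-5 + a}$)
$t{\left(r,U \right)} = -840 - U$
$V{\left(J \right)} = - \frac{917 J^{2}}{2}$
$\frac{V{\left(-954 \right)}}{t{\left(387,z{\left(26 \right)} \right)}} = \frac{\left(- \frac{917}{2}\right) \left(-954\right)^{2}}{-840 - \frac{1}{-5 + 26}} = \frac{\left(- \frac{917}{2}\right) 910116}{-840 - \frac{1}{21}} = - \frac{417288186}{-840 - \frac{1}{21}} = - \frac{417288186}{- \frac{17641}{21}} = \left(-417288186\right) \left(- \frac{21}{17641}\right) = \frac{8763051906}{17641}$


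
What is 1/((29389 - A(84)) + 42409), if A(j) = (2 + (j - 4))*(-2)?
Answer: 1/71962 ≈ 1.3896e-5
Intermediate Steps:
A(j) = 4 - 2*j (A(j) = (2 + (-4 + j))*(-2) = (-2 + j)*(-2) = 4 - 2*j)
1/((29389 - A(84)) + 42409) = 1/((29389 - (4 - 2*84)) + 42409) = 1/((29389 - (4 - 168)) + 42409) = 1/((29389 - 1*(-164)) + 42409) = 1/((29389 + 164) + 42409) = 1/(29553 + 42409) = 1/71962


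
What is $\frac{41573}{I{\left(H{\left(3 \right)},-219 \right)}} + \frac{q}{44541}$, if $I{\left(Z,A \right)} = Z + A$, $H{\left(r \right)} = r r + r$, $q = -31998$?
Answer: $- \frac{206480731}{1024443} \approx -201.55$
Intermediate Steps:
$H{\left(r \right)} = r + r^{2}$ ($H{\left(r \right)} = r^{2} + r = r + r^{2}$)
$I{\left(Z,A \right)} = A + Z$
$\frac{41573}{I{\left(H{\left(3 \right)},-219 \right)}} + \frac{q}{44541} = \frac{41573}{-219 + 3 \left(1 + 3\right)} - \frac{31998}{44541} = \frac{41573}{-219 + 3 \cdot 4} - \frac{10666}{14847} = \frac{41573}{-219 + 12} - \frac{10666}{14847} = \frac{41573}{-207} - \frac{10666}{14847} = 41573 \left(- \frac{1}{207}\right) - \frac{10666}{14847} = - \frac{41573}{207} - \frac{10666}{14847} = - \frac{206480731}{1024443}$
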